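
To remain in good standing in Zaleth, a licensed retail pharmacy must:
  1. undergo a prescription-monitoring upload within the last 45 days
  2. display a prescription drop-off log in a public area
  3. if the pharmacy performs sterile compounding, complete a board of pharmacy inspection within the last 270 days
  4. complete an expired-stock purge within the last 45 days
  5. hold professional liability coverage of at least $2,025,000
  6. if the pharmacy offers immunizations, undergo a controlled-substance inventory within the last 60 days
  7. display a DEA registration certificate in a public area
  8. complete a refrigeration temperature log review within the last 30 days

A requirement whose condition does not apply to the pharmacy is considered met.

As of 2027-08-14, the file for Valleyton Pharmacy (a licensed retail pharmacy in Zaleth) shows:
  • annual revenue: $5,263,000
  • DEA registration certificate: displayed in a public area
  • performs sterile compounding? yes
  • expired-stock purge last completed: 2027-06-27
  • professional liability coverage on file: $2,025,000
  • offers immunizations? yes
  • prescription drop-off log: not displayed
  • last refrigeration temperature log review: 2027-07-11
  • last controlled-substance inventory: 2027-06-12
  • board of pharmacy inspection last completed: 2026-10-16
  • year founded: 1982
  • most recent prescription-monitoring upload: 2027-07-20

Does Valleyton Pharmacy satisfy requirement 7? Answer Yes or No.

Yes

7. DEA registration certificate present → met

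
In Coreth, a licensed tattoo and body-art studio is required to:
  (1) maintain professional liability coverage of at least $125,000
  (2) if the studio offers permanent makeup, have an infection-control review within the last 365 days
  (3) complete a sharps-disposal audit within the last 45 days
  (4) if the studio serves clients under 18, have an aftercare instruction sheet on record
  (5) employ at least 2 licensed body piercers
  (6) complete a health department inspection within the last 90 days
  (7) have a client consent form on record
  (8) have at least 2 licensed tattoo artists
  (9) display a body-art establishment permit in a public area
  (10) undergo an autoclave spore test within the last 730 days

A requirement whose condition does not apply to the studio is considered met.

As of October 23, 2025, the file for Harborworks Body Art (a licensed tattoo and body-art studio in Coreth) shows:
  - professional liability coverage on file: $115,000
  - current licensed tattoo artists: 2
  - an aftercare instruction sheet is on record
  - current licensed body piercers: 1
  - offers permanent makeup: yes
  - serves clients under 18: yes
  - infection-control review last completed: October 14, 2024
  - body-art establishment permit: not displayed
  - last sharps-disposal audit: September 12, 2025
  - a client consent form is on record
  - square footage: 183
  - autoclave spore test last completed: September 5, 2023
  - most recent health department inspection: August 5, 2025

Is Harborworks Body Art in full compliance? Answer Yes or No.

No

1. professional liability coverage $115,000 < $125,000 → not met
2. condition 'offers permanent makeup' holds; infection-control review 374 days ago vs limit 365 → not met
3. sharps-disposal audit 41 days ago vs limit 45 → met
4. condition 'serves clients under 18' holds; aftercare instruction sheet present → met
5. licensed body piercers 1 < 2 → not met
6. health department inspection 79 days ago vs limit 90 → met
7. client consent form present → met
8. licensed tattoo artists 2 ≥ 2 → met
9. body-art establishment permit absent → not met
10. autoclave spore test 779 days ago vs limit 730 → not met
Not met: 1, 2, 5, 9, 10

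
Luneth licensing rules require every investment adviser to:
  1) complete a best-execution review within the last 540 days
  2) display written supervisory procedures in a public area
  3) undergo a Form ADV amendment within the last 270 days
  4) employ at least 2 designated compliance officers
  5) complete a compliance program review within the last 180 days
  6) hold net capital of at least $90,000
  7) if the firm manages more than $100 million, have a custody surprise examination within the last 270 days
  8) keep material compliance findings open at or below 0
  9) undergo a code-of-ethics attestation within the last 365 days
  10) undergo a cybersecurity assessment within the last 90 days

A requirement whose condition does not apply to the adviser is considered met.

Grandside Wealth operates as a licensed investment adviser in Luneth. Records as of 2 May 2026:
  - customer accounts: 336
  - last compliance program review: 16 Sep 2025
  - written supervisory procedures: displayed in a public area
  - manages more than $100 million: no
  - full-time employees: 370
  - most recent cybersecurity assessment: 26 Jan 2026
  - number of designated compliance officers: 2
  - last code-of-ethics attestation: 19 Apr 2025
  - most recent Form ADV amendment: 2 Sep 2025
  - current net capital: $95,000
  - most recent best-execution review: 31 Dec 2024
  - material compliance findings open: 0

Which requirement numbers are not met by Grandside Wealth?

1. best-execution review 487 days ago vs limit 540 → met
2. written supervisory procedures present → met
3. Form ADV amendment 242 days ago vs limit 270 → met
4. designated compliance officers 2 ≥ 2 → met
5. compliance program review 228 days ago vs limit 180 → not met
6. net capital $95,000 ≥ $90,000 → met
7. condition 'manages more than $100 million' does not hold → requirement n/a → met
8. material compliance findings open 0 ≤ 0 → met
9. code-of-ethics attestation 378 days ago vs limit 365 → not met
10. cybersecurity assessment 96 days ago vs limit 90 → not met
Not met: 5, 9, 10

5, 9, 10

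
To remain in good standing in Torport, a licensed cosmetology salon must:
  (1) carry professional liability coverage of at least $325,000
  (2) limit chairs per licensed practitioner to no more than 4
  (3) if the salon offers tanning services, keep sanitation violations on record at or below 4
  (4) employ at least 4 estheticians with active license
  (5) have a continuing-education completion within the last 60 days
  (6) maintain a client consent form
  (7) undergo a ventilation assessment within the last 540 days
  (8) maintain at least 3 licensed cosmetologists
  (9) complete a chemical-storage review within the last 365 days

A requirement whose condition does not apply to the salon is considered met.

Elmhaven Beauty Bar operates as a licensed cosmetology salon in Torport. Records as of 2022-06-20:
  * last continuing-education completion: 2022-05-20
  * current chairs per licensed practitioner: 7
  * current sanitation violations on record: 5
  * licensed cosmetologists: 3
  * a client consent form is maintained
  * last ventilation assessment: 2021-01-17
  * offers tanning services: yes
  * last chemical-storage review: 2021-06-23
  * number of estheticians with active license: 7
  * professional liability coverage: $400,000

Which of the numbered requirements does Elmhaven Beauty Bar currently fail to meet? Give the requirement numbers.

2, 3

1. professional liability coverage $400,000 ≥ $325,000 → met
2. chairs per licensed practitioner 7 > 4 → not met
3. condition 'offers tanning services' holds; sanitation violations on record 5 > 4 → not met
4. estheticians with active license 7 ≥ 4 → met
5. continuing-education completion 31 days ago vs limit 60 → met
6. client consent form present → met
7. ventilation assessment 519 days ago vs limit 540 → met
8. licensed cosmetologists 3 ≥ 3 → met
9. chemical-storage review 362 days ago vs limit 365 → met
Not met: 2, 3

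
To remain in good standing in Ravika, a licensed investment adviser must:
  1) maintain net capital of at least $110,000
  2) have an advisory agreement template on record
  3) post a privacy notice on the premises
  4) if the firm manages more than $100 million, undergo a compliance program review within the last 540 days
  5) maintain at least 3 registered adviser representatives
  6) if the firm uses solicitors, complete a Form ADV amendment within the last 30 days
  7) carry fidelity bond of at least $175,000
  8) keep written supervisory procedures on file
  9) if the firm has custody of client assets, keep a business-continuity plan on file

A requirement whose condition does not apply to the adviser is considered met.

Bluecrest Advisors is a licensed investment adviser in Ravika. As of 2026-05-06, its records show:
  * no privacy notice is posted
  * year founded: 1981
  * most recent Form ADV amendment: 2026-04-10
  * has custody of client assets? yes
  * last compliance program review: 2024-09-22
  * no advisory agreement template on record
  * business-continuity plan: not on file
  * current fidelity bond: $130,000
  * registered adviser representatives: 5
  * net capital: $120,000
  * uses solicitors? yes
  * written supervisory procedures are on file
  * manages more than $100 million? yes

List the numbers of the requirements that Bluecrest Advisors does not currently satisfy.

1. net capital $120,000 ≥ $110,000 → met
2. advisory agreement template absent → not met
3. privacy notice absent → not met
4. condition 'manages more than $100 million' holds; compliance program review 591 days ago vs limit 540 → not met
5. registered adviser representatives 5 ≥ 3 → met
6. condition 'uses solicitors' holds; Form ADV amendment 26 days ago vs limit 30 → met
7. fidelity bond $130,000 < $175,000 → not met
8. written supervisory procedures present → met
9. condition 'has custody of client assets' holds; business-continuity plan absent → not met
Not met: 2, 3, 4, 7, 9

2, 3, 4, 7, 9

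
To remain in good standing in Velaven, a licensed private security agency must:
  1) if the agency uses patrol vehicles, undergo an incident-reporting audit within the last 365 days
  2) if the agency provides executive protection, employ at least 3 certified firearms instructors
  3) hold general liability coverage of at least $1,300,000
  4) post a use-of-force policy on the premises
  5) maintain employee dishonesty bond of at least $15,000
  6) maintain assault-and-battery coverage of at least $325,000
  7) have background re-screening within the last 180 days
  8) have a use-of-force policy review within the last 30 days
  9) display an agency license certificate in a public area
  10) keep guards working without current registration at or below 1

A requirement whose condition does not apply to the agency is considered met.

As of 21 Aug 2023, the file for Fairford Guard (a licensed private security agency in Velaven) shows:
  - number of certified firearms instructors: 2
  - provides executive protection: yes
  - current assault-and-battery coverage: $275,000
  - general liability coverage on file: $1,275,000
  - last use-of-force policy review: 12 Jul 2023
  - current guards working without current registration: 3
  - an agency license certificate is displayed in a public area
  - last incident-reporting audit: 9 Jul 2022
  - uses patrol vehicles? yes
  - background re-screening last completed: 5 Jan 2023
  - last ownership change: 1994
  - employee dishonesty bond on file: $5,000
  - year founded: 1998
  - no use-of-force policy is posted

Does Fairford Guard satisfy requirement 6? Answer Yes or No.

6. assault-and-battery coverage $275,000 < $325,000 → not met

No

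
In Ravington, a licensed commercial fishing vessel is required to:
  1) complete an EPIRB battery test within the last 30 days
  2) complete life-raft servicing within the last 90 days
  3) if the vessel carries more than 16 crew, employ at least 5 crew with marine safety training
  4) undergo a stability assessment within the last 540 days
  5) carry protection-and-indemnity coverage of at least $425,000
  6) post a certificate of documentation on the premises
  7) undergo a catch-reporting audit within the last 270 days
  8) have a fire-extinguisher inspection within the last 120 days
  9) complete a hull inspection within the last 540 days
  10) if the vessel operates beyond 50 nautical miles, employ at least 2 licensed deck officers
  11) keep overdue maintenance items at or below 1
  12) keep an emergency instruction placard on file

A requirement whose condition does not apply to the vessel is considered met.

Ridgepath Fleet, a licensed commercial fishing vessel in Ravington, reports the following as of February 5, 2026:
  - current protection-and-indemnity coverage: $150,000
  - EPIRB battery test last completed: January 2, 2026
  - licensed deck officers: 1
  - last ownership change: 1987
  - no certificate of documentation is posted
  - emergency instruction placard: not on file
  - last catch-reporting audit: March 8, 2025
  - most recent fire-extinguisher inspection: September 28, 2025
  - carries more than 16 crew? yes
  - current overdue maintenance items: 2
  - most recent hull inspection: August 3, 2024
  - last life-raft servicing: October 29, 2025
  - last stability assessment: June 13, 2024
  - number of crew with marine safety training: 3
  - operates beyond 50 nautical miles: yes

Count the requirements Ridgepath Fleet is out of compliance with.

12

1. EPIRB battery test 34 days ago vs limit 30 → not met
2. life-raft servicing 99 days ago vs limit 90 → not met
3. condition 'carries more than 16 crew' holds; crew with marine safety training 3 < 5 → not met
4. stability assessment 602 days ago vs limit 540 → not met
5. protection-and-indemnity coverage $150,000 < $425,000 → not met
6. certificate of documentation absent → not met
7. catch-reporting audit 334 days ago vs limit 270 → not met
8. fire-extinguisher inspection 130 days ago vs limit 120 → not met
9. hull inspection 551 days ago vs limit 540 → not met
10. condition 'operates beyond 50 nautical miles' holds; licensed deck officers 1 < 2 → not met
11. overdue maintenance items 2 > 1 → not met
12. emergency instruction placard absent → not met
Not met: 12 of 12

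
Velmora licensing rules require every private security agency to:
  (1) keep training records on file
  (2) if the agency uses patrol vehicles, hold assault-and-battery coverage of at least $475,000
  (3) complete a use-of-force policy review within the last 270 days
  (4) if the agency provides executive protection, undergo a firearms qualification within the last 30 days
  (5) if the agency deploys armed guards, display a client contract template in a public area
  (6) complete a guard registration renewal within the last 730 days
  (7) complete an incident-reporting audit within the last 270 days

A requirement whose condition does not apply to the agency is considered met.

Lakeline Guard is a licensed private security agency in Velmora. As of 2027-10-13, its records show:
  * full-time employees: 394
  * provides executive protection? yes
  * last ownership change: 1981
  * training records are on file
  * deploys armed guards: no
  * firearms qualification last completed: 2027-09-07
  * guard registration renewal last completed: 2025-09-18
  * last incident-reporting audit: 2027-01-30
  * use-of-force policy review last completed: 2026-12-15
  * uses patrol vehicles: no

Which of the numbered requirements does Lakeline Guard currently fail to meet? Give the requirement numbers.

3, 4, 6

1. training records present → met
2. condition 'uses patrol vehicles' does not hold → requirement n/a → met
3. use-of-force policy review 302 days ago vs limit 270 → not met
4. condition 'provides executive protection' holds; firearms qualification 36 days ago vs limit 30 → not met
5. condition 'deploys armed guards' does not hold → requirement n/a → met
6. guard registration renewal 755 days ago vs limit 730 → not met
7. incident-reporting audit 256 days ago vs limit 270 → met
Not met: 3, 4, 6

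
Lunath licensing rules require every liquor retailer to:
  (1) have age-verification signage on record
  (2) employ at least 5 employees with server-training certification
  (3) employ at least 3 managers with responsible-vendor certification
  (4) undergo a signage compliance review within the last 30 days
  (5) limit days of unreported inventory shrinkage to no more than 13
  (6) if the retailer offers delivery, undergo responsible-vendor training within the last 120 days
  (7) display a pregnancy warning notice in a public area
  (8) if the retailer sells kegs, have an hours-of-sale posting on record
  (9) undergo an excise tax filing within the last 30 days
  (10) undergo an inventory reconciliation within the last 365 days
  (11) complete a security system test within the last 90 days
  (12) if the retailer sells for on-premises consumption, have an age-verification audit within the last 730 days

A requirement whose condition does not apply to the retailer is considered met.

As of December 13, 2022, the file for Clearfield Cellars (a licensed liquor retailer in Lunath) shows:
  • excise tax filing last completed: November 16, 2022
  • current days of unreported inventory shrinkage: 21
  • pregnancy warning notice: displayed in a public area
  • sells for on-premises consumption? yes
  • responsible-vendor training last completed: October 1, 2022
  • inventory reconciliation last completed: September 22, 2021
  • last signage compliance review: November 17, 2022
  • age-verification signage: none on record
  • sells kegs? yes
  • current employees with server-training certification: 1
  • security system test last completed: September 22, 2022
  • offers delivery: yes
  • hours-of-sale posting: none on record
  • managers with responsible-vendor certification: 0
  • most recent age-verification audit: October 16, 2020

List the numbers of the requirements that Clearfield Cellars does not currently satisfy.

1, 2, 3, 5, 8, 10, 12

1. age-verification signage absent → not met
2. employees with server-training certification 1 < 5 → not met
3. managers with responsible-vendor certification 0 < 3 → not met
4. signage compliance review 26 days ago vs limit 30 → met
5. days of unreported inventory shrinkage 21 > 13 → not met
6. condition 'offers delivery' holds; responsible-vendor training 73 days ago vs limit 120 → met
7. pregnancy warning notice present → met
8. condition 'sells kegs' holds; hours-of-sale posting absent → not met
9. excise tax filing 27 days ago vs limit 30 → met
10. inventory reconciliation 447 days ago vs limit 365 → not met
11. security system test 82 days ago vs limit 90 → met
12. condition 'sells for on-premises consumption' holds; age-verification audit 788 days ago vs limit 730 → not met
Not met: 1, 2, 3, 5, 8, 10, 12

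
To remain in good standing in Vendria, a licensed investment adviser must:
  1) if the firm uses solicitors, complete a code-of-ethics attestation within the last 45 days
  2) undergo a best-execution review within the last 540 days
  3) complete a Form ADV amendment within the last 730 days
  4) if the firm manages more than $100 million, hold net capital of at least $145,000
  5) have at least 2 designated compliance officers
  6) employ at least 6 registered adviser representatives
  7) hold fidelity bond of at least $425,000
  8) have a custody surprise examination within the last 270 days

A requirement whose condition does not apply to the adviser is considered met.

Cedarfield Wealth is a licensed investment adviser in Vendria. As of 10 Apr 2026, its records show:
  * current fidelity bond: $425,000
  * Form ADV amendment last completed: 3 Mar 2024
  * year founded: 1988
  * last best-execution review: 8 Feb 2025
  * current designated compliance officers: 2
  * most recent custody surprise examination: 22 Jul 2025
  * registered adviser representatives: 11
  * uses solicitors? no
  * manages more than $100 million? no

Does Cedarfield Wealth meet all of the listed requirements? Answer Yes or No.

No

1. condition 'uses solicitors' does not hold → requirement n/a → met
2. best-execution review 426 days ago vs limit 540 → met
3. Form ADV amendment 768 days ago vs limit 730 → not met
4. condition 'manages more than $100 million' does not hold → requirement n/a → met
5. designated compliance officers 2 ≥ 2 → met
6. registered adviser representatives 11 ≥ 6 → met
7. fidelity bond $425,000 ≥ $425,000 → met
8. custody surprise examination 262 days ago vs limit 270 → met
Not met: 3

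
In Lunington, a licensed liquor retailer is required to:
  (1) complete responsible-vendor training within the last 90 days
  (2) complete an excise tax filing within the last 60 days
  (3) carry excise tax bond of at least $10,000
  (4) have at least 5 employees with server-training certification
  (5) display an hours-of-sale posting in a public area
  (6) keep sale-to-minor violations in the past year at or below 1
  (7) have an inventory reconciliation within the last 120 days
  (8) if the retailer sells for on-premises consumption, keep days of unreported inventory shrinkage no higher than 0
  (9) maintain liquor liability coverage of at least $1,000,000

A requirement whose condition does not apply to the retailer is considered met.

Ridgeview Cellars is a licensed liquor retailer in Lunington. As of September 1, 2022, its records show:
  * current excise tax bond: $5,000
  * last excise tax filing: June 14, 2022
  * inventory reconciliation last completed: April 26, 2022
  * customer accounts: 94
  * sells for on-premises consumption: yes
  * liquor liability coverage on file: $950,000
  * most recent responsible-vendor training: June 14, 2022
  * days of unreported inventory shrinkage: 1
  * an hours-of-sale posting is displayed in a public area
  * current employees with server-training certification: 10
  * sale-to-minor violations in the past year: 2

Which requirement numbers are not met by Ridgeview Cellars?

1. responsible-vendor training 79 days ago vs limit 90 → met
2. excise tax filing 79 days ago vs limit 60 → not met
3. excise tax bond $5,000 < $10,000 → not met
4. employees with server-training certification 10 ≥ 5 → met
5. hours-of-sale posting present → met
6. sale-to-minor violations in the past year 2 > 1 → not met
7. inventory reconciliation 128 days ago vs limit 120 → not met
8. condition 'sells for on-premises consumption' holds; days of unreported inventory shrinkage 1 > 0 → not met
9. liquor liability coverage $950,000 < $1,000,000 → not met
Not met: 2, 3, 6, 7, 8, 9

2, 3, 6, 7, 8, 9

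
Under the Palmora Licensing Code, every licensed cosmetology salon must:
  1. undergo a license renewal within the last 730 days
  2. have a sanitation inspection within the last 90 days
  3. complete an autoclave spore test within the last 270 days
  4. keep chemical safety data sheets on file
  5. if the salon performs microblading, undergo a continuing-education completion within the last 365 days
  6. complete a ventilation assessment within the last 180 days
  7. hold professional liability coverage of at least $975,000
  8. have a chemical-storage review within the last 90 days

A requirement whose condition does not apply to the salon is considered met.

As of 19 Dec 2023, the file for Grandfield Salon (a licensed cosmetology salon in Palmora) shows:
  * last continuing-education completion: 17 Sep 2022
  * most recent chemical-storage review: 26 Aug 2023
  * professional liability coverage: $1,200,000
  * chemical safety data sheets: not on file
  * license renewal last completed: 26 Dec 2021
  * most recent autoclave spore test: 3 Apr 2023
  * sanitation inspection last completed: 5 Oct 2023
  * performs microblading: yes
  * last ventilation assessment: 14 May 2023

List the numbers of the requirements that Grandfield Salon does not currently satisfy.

4, 5, 6, 8

1. license renewal 723 days ago vs limit 730 → met
2. sanitation inspection 75 days ago vs limit 90 → met
3. autoclave spore test 260 days ago vs limit 270 → met
4. chemical safety data sheets absent → not met
5. condition 'performs microblading' holds; continuing-education completion 458 days ago vs limit 365 → not met
6. ventilation assessment 219 days ago vs limit 180 → not met
7. professional liability coverage $1,200,000 ≥ $975,000 → met
8. chemical-storage review 115 days ago vs limit 90 → not met
Not met: 4, 5, 6, 8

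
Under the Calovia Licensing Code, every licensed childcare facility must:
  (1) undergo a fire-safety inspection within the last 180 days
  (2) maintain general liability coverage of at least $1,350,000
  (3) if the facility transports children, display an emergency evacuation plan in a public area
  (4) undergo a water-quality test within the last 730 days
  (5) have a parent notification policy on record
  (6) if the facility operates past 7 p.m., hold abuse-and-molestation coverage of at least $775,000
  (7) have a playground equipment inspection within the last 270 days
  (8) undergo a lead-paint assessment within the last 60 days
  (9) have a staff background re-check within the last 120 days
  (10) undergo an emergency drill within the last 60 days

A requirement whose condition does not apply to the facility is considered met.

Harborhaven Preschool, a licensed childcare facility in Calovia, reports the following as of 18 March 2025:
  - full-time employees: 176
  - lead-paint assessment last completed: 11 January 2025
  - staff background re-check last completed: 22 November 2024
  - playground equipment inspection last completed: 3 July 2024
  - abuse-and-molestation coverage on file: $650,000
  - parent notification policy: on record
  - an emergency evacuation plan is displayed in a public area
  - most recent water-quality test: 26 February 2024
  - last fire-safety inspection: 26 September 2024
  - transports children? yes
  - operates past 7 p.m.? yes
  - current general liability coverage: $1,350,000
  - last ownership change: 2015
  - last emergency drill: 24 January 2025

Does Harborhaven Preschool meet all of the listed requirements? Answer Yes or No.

No

1. fire-safety inspection 173 days ago vs limit 180 → met
2. general liability coverage $1,350,000 ≥ $1,350,000 → met
3. condition 'transports children' holds; emergency evacuation plan present → met
4. water-quality test 386 days ago vs limit 730 → met
5. parent notification policy present → met
6. condition 'operates past 7 p.m.' holds; abuse-and-molestation coverage $650,000 < $775,000 → not met
7. playground equipment inspection 258 days ago vs limit 270 → met
8. lead-paint assessment 66 days ago vs limit 60 → not met
9. staff background re-check 116 days ago vs limit 120 → met
10. emergency drill 53 days ago vs limit 60 → met
Not met: 6, 8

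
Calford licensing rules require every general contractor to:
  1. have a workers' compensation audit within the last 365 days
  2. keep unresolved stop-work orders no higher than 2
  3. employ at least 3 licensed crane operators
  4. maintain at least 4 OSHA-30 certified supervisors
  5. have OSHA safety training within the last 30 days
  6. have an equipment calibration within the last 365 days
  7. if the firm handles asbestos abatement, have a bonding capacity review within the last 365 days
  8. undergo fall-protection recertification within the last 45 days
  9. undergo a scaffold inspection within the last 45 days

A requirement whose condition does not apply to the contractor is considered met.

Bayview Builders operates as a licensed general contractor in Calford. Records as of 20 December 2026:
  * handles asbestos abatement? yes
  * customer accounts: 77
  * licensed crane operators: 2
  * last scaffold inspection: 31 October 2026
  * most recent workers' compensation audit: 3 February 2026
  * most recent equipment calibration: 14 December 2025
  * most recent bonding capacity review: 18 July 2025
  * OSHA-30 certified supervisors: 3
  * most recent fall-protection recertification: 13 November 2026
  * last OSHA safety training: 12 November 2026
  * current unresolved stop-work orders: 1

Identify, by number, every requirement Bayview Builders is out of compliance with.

1. workers' compensation audit 320 days ago vs limit 365 → met
2. unresolved stop-work orders 1 ≤ 2 → met
3. licensed crane operators 2 < 3 → not met
4. OSHA-30 certified supervisors 3 < 4 → not met
5. OSHA safety training 38 days ago vs limit 30 → not met
6. equipment calibration 371 days ago vs limit 365 → not met
7. condition 'handles asbestos abatement' holds; bonding capacity review 520 days ago vs limit 365 → not met
8. fall-protection recertification 37 days ago vs limit 45 → met
9. scaffold inspection 50 days ago vs limit 45 → not met
Not met: 3, 4, 5, 6, 7, 9

3, 4, 5, 6, 7, 9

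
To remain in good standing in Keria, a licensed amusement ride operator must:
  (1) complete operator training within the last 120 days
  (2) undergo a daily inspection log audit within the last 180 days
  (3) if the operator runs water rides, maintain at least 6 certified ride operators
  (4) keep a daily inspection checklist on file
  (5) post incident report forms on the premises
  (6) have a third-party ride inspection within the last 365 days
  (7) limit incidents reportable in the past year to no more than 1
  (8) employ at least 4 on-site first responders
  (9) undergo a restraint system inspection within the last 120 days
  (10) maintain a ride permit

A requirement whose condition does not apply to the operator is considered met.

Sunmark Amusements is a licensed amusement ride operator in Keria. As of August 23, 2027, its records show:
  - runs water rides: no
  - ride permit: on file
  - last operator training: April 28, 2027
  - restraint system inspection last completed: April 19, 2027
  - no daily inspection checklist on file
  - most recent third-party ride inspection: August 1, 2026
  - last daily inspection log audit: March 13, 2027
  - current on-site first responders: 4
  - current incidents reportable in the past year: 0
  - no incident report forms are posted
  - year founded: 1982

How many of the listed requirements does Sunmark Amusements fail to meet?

4

1. operator training 117 days ago vs limit 120 → met
2. daily inspection log audit 163 days ago vs limit 180 → met
3. condition 'runs water rides' does not hold → requirement n/a → met
4. daily inspection checklist absent → not met
5. incident report forms absent → not met
6. third-party ride inspection 387 days ago vs limit 365 → not met
7. incidents reportable in the past year 0 ≤ 1 → met
8. on-site first responders 4 ≥ 4 → met
9. restraint system inspection 126 days ago vs limit 120 → not met
10. ride permit present → met
Not met: 4 of 10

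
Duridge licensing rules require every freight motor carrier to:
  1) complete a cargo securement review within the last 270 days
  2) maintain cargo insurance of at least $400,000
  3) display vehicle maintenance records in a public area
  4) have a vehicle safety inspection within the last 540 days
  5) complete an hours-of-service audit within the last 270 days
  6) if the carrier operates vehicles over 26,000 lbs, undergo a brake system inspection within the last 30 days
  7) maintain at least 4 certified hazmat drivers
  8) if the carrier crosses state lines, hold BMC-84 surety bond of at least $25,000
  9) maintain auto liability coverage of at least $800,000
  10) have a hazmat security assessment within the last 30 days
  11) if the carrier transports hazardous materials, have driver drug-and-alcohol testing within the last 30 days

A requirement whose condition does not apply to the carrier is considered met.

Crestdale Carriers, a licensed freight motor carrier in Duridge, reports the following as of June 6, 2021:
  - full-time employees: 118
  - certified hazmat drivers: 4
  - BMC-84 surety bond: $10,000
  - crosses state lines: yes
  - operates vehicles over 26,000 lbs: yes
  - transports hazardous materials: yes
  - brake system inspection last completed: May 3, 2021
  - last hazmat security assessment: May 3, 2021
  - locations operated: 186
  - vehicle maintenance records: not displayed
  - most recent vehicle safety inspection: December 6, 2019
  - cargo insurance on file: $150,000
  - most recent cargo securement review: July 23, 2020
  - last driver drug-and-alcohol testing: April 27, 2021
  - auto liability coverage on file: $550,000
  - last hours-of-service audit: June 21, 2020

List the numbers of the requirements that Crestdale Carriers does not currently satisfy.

1. cargo securement review 318 days ago vs limit 270 → not met
2. cargo insurance $150,000 < $400,000 → not met
3. vehicle maintenance records absent → not met
4. vehicle safety inspection 548 days ago vs limit 540 → not met
5. hours-of-service audit 350 days ago vs limit 270 → not met
6. condition 'operates vehicles over 26,000 lbs' holds; brake system inspection 34 days ago vs limit 30 → not met
7. certified hazmat drivers 4 ≥ 4 → met
8. condition 'crosses state lines' holds; BMC-84 surety bond $10,000 < $25,000 → not met
9. auto liability coverage $550,000 < $800,000 → not met
10. hazmat security assessment 34 days ago vs limit 30 → not met
11. condition 'transports hazardous materials' holds; driver drug-and-alcohol testing 40 days ago vs limit 30 → not met
Not met: 1, 2, 3, 4, 5, 6, 8, 9, 10, 11

1, 2, 3, 4, 5, 6, 8, 9, 10, 11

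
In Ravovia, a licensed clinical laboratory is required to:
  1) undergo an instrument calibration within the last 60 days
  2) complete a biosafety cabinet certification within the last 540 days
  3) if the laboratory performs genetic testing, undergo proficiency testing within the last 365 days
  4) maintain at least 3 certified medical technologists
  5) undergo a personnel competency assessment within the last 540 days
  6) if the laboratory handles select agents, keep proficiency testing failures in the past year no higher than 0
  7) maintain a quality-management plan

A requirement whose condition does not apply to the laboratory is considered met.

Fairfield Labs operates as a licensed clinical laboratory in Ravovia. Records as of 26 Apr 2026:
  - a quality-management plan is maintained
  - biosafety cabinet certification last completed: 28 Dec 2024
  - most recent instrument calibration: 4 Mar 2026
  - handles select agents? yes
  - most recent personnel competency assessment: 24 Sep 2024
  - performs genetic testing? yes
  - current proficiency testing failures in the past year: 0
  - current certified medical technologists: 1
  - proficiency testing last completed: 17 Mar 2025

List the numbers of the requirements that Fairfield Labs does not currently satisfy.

3, 4, 5

1. instrument calibration 53 days ago vs limit 60 → met
2. biosafety cabinet certification 484 days ago vs limit 540 → met
3. condition 'performs genetic testing' holds; proficiency testing 405 days ago vs limit 365 → not met
4. certified medical technologists 1 < 3 → not met
5. personnel competency assessment 579 days ago vs limit 540 → not met
6. condition 'handles select agents' holds; proficiency testing failures in the past year 0 ≤ 0 → met
7. quality-management plan present → met
Not met: 3, 4, 5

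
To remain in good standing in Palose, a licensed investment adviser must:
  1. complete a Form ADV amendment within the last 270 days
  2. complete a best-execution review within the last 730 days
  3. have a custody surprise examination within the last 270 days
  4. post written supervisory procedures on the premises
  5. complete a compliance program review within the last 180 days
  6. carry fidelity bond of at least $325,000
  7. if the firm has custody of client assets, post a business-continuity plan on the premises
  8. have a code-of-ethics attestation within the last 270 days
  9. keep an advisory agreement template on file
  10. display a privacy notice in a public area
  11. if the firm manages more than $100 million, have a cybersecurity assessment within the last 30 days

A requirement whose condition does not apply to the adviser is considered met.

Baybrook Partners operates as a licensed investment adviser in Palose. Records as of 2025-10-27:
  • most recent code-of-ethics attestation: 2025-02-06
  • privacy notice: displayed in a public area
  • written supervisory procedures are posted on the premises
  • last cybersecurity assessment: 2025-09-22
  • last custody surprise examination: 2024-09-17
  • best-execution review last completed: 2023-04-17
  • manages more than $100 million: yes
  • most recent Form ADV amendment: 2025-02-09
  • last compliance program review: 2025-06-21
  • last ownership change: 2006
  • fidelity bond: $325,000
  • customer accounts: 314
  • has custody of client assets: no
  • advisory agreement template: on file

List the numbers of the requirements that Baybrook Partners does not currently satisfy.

2, 3, 11

1. Form ADV amendment 260 days ago vs limit 270 → met
2. best-execution review 924 days ago vs limit 730 → not met
3. custody surprise examination 405 days ago vs limit 270 → not met
4. written supervisory procedures present → met
5. compliance program review 128 days ago vs limit 180 → met
6. fidelity bond $325,000 ≥ $325,000 → met
7. condition 'has custody of client assets' does not hold → requirement n/a → met
8. code-of-ethics attestation 263 days ago vs limit 270 → met
9. advisory agreement template present → met
10. privacy notice present → met
11. condition 'manages more than $100 million' holds; cybersecurity assessment 35 days ago vs limit 30 → not met
Not met: 2, 3, 11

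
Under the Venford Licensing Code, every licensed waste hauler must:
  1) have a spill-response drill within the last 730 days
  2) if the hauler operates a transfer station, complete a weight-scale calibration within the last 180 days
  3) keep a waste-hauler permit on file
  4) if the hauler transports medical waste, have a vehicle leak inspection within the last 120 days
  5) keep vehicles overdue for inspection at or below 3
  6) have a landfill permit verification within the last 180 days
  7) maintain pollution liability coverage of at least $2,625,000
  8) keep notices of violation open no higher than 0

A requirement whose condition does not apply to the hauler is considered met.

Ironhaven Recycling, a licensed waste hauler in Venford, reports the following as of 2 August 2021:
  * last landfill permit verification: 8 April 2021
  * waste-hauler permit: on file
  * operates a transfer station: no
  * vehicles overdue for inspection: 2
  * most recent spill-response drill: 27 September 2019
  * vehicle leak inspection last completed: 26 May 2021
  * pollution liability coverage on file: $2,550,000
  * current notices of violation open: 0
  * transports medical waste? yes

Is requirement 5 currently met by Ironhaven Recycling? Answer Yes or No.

5. vehicles overdue for inspection 2 ≤ 3 → met

Yes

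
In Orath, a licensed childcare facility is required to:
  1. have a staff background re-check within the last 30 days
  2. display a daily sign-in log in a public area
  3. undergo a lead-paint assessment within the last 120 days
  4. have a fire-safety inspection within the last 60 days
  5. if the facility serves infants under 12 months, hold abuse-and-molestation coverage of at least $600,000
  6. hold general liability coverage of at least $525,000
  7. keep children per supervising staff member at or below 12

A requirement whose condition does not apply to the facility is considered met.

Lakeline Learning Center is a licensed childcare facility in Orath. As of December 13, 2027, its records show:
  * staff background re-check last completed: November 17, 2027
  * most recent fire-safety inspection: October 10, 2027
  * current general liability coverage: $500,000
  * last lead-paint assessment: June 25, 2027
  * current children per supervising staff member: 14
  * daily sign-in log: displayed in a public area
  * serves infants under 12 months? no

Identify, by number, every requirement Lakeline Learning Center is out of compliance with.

3, 4, 6, 7

1. staff background re-check 26 days ago vs limit 30 → met
2. daily sign-in log present → met
3. lead-paint assessment 171 days ago vs limit 120 → not met
4. fire-safety inspection 64 days ago vs limit 60 → not met
5. condition 'serves infants under 12 months' does not hold → requirement n/a → met
6. general liability coverage $500,000 < $525,000 → not met
7. children per supervising staff member 14 > 12 → not met
Not met: 3, 4, 6, 7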